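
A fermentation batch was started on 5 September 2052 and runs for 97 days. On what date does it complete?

Counting forward 97 days from September 5, 2052.
September has 30 days, so 30 − 5 = 25 days remain after September 5, 2052; 97 − 25 = 72 left.
October 2052 has 31 days: 72 − 31 = 41 left.
November 2052 has 30 days: 41 − 30 = 11 left.
11 days into December 2052 → December 11, 2052.

December 11, 2052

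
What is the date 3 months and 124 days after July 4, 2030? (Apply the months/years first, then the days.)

Adding 3 months and 124 days from July 4, 2030: first the month/year part, then the days.
month 7 + 3 = 10 → October 2030.
Day 4 is valid in October, giving October 4, 2030.
Now add 124 days from October 4, 2030.
October has 31 days, so 31 − 4 = 27 days remain after October 4, 2030; 124 − 27 = 97 left.
November 2030 has 30 days: 97 − 30 = 67 left.
December 2030 has 31 days: 67 − 31 = 36 left.
January 2031 has 31 days: 36 − 31 = 5 left.
5 days into February 2031 → February 5, 2031.

February 5, 2031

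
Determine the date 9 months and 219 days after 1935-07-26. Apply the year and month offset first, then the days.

Adding 9 months and 219 days from July 26, 1935: first the month/year part, then the days.
month 7 + 9 = 16, which is month 4 of year 1936 → April 1936.
Day 26 is valid in April, giving April 26, 1936.
Now add 219 days from April 26, 1936.
April has 30 days, so 30 − 26 = 4 days remain after April 26, 1936; 219 − 4 = 215 left.
May 1936 has 31 days: 215 − 31 = 184 left.
June 1936 has 30 days: 184 − 30 = 154 left.
July 1936 has 31 days: 154 − 31 = 123 left.
August 1936 has 31 days: 123 − 31 = 92 left.
September 1936 has 30 days: 92 − 30 = 62 left.
October 1936 has 31 days: 62 − 31 = 31 left.
November 1936 has 30 days: 31 − 30 = 1 left.
1 day into December 1936 → December 1, 1936.

December 1, 1936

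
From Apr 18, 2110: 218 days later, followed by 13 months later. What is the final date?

December 22, 2111

Counting forward 218 days from April 18, 2110:
April has 30 days, so 30 − 18 = 12 days remain after April 18, 2110; 218 − 12 = 206 left.
May 2110 has 31 days: 206 − 31 = 175 left.
June 2110 has 30 days: 175 − 30 = 145 left.
July 2110 has 31 days: 145 − 31 = 114 left.
August 2110 has 31 days: 114 − 31 = 83 left.
September 2110 has 30 days: 83 − 30 = 53 left.
October 2110 has 31 days: 53 − 31 = 22 left.
22 days into November 2110 → November 22, 2110.
Adding 13 months from November 22, 2110:
month 11 + 13 = 24, which is month 12 of year 2111 → December 2111.
Day 22 is valid in December, giving December 22, 2111.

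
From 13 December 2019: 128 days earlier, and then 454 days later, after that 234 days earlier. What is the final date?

Counting back 128 days from December 13, 2019:
Going back 13 days from December 13, 2019 reaches the end of the previous month; 128 − 13 = 115 left.
November 2019 has 30 days: 115 − 30 = 85 left.
October 2019 has 31 days: 85 − 31 = 54 left.
September 2019 has 30 days: 54 − 30 = 24 left.
August 2019 has 31 days; 31 − 24 = 7 → August 7, 2019.
Adding 454 days from August 7, 2019:
August has 31 days, so 31 − 7 = 24 days remain after August 7, 2019; 454 − 24 = 430 left.
September 2019 has 30 days: 430 − 30 = 400 left.
October 2019 has 31 days: 400 − 31 = 369 left.
November 2019 has 30 days: 369 − 30 = 339 left.
December 2019 has 31 days: 339 − 31 = 308 left.
January 2020 has 31 days: 308 − 31 = 277 left.
February 2020 has 29 days (2020 is a leap year): 277 − 29 = 248 left.
March 2020 has 31 days: 248 − 31 = 217 left.
April 2020 has 30 days: 217 − 30 = 187 left.
May 2020 has 31 days: 187 − 31 = 156 left.
June 2020 has 30 days: 156 − 30 = 126 left.
July 2020 has 31 days: 126 − 31 = 95 left.
August 2020 has 31 days: 95 − 31 = 64 left.
September 2020 has 30 days: 64 − 30 = 34 left.
October 2020 has 31 days: 34 − 31 = 3 left.
3 days into November 2020 → November 3, 2020.
Counting back 234 days from November 3, 2020:
Going back 3 days from November 3, 2020 reaches the end of the previous month; 234 − 3 = 231 left.
October 2020 has 31 days: 231 − 31 = 200 left.
September 2020 has 30 days: 200 − 30 = 170 left.
August 2020 has 31 days: 170 − 31 = 139 left.
July 2020 has 31 days: 139 − 31 = 108 left.
June 2020 has 30 days: 108 − 30 = 78 left.
May 2020 has 31 days: 78 − 31 = 47 left.
April 2020 has 30 days: 47 − 30 = 17 left.
March 2020 has 31 days; 31 − 17 = 14 → March 14, 2020.

March 14, 2020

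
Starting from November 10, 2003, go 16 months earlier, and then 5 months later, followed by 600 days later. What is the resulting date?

Going back 16 months from November 10, 2003:
month 11 − 16 = -5, which is month 7 of year 2002 → July 2002.
Day 10 is valid in July, giving July 10, 2002.
Counting forward 5 months from July 10, 2002:
month 7 + 5 = 12 → December 2002.
Day 10 is valid in December, giving December 10, 2002.
Adding 600 days from December 10, 2002:
December has 31 days, so 31 − 10 = 21 days remain after December 10, 2002; 600 − 21 = 579 left.
January 2003 has 31 days: 579 − 31 = 548 left.
February 2003 has 28 days (2003 is not a leap year): 548 − 28 = 520 left.
March 2003 has 31 days: 520 − 31 = 489 left.
April 2003 has 30 days: 489 − 30 = 459 left.
May 2003 has 31 days: 459 − 31 = 428 left.
June 2003 has 30 days: 428 − 30 = 398 left.
July 2003 has 31 days: 398 − 31 = 367 left.
August 2003 has 31 days: 367 − 31 = 336 left.
September 2003 has 30 days: 336 − 30 = 306 left.
October 2003 has 31 days: 306 − 31 = 275 left.
November 2003 has 30 days: 275 − 30 = 245 left.
December 2003 has 31 days: 245 − 31 = 214 left.
January 2004 has 31 days: 214 − 31 = 183 left.
February 2004 has 29 days (2004 is a leap year): 183 − 29 = 154 left.
March 2004 has 31 days: 154 − 31 = 123 left.
April 2004 has 30 days: 123 − 30 = 93 left.
May 2004 has 31 days: 93 − 31 = 62 left.
June 2004 has 30 days: 62 − 30 = 32 left.
July 2004 has 31 days: 32 − 31 = 1 left.
1 day into August 2004 → August 1, 2004.

August 1, 2004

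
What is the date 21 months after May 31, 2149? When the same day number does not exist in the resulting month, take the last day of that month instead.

Adding 21 months from May 31, 2149.
month 5 + 21 = 26, which is month 2 of year 2151 → February 2151.
February 2151 has only 28 days (2151 is not a leap year — relevant if February), and the start was day 31, so the date clamps to February 28, 2151.

February 28, 2151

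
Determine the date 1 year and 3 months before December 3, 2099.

September 3, 2098

Subtracting 1 year and 3 months from December 3, 2099.
-1 year → 2098; month 12 − 3 = 9 → September 2098.
Day 3 is valid in September, giving September 3, 2098.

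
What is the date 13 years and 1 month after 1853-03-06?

Advancing 13 years and 1 month from March 6, 1853.
+13 years → 1866; month 3 + 1 = 4 → April 1866.
Day 6 is valid in April, giving April 6, 1866.

April 6, 1866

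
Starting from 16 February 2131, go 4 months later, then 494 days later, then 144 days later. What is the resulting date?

Advancing 4 months from February 16, 2131:
month 2 + 4 = 6 → June 2131.
Day 16 is valid in June, giving June 16, 2131.
Counting forward 494 days from June 16, 2131:
June has 30 days, so 30 − 16 = 14 days remain after June 16, 2131; 494 − 14 = 480 left.
July 2131 has 31 days: 480 − 31 = 449 left.
August 2131 has 31 days: 449 − 31 = 418 left.
September 2131 has 30 days: 418 − 30 = 388 left.
October 2131 has 31 days: 388 − 31 = 357 left.
November 2131 has 30 days: 357 − 30 = 327 left.
December 2131 has 31 days: 327 − 31 = 296 left.
January 2132 has 31 days: 296 − 31 = 265 left.
February 2132 has 29 days (2132 is a leap year): 265 − 29 = 236 left.
March 2132 has 31 days: 236 − 31 = 205 left.
April 2132 has 30 days: 205 − 30 = 175 left.
May 2132 has 31 days: 175 − 31 = 144 left.
June 2132 has 30 days: 144 − 30 = 114 left.
July 2132 has 31 days: 114 − 31 = 83 left.
August 2132 has 31 days: 83 − 31 = 52 left.
September 2132 has 30 days: 52 − 30 = 22 left.
22 days into October 2132 → October 22, 2132.
Counting forward 144 days from October 22, 2132:
October has 31 days, so 31 − 22 = 9 days remain after October 22, 2132; 144 − 9 = 135 left.
November 2132 has 30 days: 135 − 30 = 105 left.
December 2132 has 31 days: 105 − 31 = 74 left.
January 2133 has 31 days: 74 − 31 = 43 left.
February 2133 has 28 days (2133 is not a leap year): 43 − 28 = 15 left.
15 days into March 2133 → March 15, 2133.

March 15, 2133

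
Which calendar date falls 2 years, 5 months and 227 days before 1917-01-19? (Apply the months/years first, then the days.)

Subtracting 2 years, 5 months and 227 days from January 19, 1917: first the month/year part, then the days.
-2 years → 1915; month 1 − 5 = -4, which is month 8 of year 1914 → August 1914.
Day 19 is valid in August, giving August 19, 1914.
Now subtract 227 days from August 19, 1914.
Going back 19 days from August 19, 1914 reaches the end of the previous month; 227 − 19 = 208 left.
July 1914 has 31 days: 208 − 31 = 177 left.
June 1914 has 30 days: 177 − 30 = 147 left.
May 1914 has 31 days: 147 − 31 = 116 left.
April 1914 has 30 days: 116 − 30 = 86 left.
March 1914 has 31 days: 86 − 31 = 55 left.
February 1914 has 28 days (1914 is not a leap year): 55 − 28 = 27 left.
January 1914 has 31 days; 31 − 27 = 4 → January 4, 1914.

January 4, 1914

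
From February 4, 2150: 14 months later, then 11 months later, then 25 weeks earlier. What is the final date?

September 11, 2151

Adding 14 months from February 4, 2150:
month 2 + 14 = 16, which is month 4 of year 2151 → April 2151.
Day 4 is valid in April, giving April 4, 2151.
Advancing 11 months from April 4, 2151:
month 4 + 11 = 15, which is month 3 of year 2152 → March 2152.
Day 4 is valid in March, giving March 4, 2152.
Subtracting 25 weeks (= 175 days) from March 4, 2152:
Going back 4 days from March 4, 2152 reaches the end of the previous month; 175 − 4 = 171 left.
February 2152 has 29 days (2152 is a leap year): 171 − 29 = 142 left.
January 2152 has 31 days: 142 − 31 = 111 left.
December 2151 has 31 days: 111 − 31 = 80 left.
November 2151 has 30 days: 80 − 30 = 50 left.
October 2151 has 31 days: 50 − 31 = 19 left.
September 2151 has 30 days; 30 − 19 = 11 → September 11, 2151.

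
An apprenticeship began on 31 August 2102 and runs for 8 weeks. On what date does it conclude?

Adding 8 weeks = 56 days from August 31, 2102.
August has 31 days, so 31 − 31 = 0 days remain after August 31, 2102; 56 − 0 = 56 left.
September 2102 has 30 days: 56 − 30 = 26 left.
26 days into October 2102 → October 26, 2102.

October 26, 2102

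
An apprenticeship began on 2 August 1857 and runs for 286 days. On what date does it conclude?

Adding 286 days from August 2, 1857.
August has 31 days, so 31 − 2 = 29 days remain after August 2, 1857; 286 − 29 = 257 left.
September 1857 has 30 days: 257 − 30 = 227 left.
October 1857 has 31 days: 227 − 31 = 196 left.
November 1857 has 30 days: 196 − 30 = 166 left.
December 1857 has 31 days: 166 − 31 = 135 left.
January 1858 has 31 days: 135 − 31 = 104 left.
February 1858 has 28 days (1858 is not a leap year): 104 − 28 = 76 left.
March 1858 has 31 days: 76 − 31 = 45 left.
April 1858 has 30 days: 45 − 30 = 15 left.
15 days into May 1858 → May 15, 1858.

May 15, 1858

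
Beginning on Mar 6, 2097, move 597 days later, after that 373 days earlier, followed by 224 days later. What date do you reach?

Advancing 597 days from March 6, 2097:
March has 31 days, so 31 − 6 = 25 days remain after March 6, 2097; 597 − 25 = 572 left.
April 2097 has 30 days: 572 − 30 = 542 left.
May 2097 has 31 days: 542 − 31 = 511 left.
June 2097 has 30 days: 511 − 30 = 481 left.
July 2097 has 31 days: 481 − 31 = 450 left.
August 2097 has 31 days: 450 − 31 = 419 left.
September 2097 has 30 days: 419 − 30 = 389 left.
October 2097 has 31 days: 389 − 31 = 358 left.
November 2097 has 30 days: 358 − 30 = 328 left.
December 2097 has 31 days: 328 − 31 = 297 left.
January 2098 has 31 days: 297 − 31 = 266 left.
February 2098 has 28 days (2098 is not a leap year): 266 − 28 = 238 left.
March 2098 has 31 days: 238 − 31 = 207 left.
April 2098 has 30 days: 207 − 30 = 177 left.
May 2098 has 31 days: 177 − 31 = 146 left.
June 2098 has 30 days: 146 − 30 = 116 left.
July 2098 has 31 days: 116 − 31 = 85 left.
August 2098 has 31 days: 85 − 31 = 54 left.
September 2098 has 30 days: 54 − 30 = 24 left.
24 days into October 2098 → October 24, 2098.
Going back 373 days from October 24, 2098:
Going back 24 days from October 24, 2098 reaches the end of the previous month; 373 − 24 = 349 left.
September 2098 has 30 days: 349 − 30 = 319 left.
August 2098 has 31 days: 319 − 31 = 288 left.
July 2098 has 31 days: 288 − 31 = 257 left.
June 2098 has 30 days: 257 − 30 = 227 left.
May 2098 has 31 days: 227 − 31 = 196 left.
April 2098 has 30 days: 196 − 30 = 166 left.
March 2098 has 31 days: 166 − 31 = 135 left.
February 2098 has 28 days (2098 is not a leap year): 135 − 28 = 107 left.
January 2098 has 31 days: 107 − 31 = 76 left.
December 2097 has 31 days: 76 − 31 = 45 left.
November 2097 has 30 days: 45 − 30 = 15 left.
October 2097 has 31 days; 31 − 15 = 16 → October 16, 2097.
Advancing 224 days from October 16, 2097:
October has 31 days, so 31 − 16 = 15 days remain after October 16, 2097; 224 − 15 = 209 left.
November 2097 has 30 days: 209 − 30 = 179 left.
December 2097 has 31 days: 179 − 31 = 148 left.
January 2098 has 31 days: 148 − 31 = 117 left.
February 2098 has 28 days (2098 is not a leap year): 117 − 28 = 89 left.
March 2098 has 31 days: 89 − 31 = 58 left.
April 2098 has 30 days: 58 − 30 = 28 left.
28 days into May 2098 → May 28, 2098.

May 28, 2098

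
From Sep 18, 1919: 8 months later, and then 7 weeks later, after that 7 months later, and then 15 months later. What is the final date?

May 6, 1922

Advancing 8 months from September 18, 1919:
month 9 + 8 = 17, which is month 5 of year 1920 → May 1920.
Day 18 is valid in May, giving May 18, 1920.
Adding 7 weeks (= 49 days) from May 18, 1920:
May has 31 days, so 31 − 18 = 13 days remain after May 18, 1920; 49 − 13 = 36 left.
June 1920 has 30 days: 36 − 30 = 6 left.
6 days into July 1920 → July 6, 1920.
Adding 7 months from July 6, 1920:
month 7 + 7 = 14, which is month 2 of year 1921 → February 1921.
Day 6 is valid in February, giving February 6, 1921.
Counting forward 15 months from February 6, 1921:
month 2 + 15 = 17, which is month 5 of year 1922 → May 1922.
Day 6 is valid in May, giving May 6, 1922.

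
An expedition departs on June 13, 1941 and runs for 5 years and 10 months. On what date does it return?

April 13, 1947

Adding 5 years and 10 months from June 13, 1941.
+5 years → 1946; month 6 + 10 = 16, which is month 4 of year 1947 → April 1947.
Day 13 is valid in April, giving April 13, 1947.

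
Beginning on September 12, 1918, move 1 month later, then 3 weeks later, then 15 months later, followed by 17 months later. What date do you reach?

July 2, 1921

Advancing 1 month from September 12, 1918:
month 9 + 1 = 10 → October 1918.
Day 12 is valid in October, giving October 12, 1918.
Advancing 3 weeks (= 21 days) from October 12, 1918:
October has 31 days, so 31 − 12 = 19 days remain after October 12, 1918; 21 − 19 = 2 left.
2 days into November 1918 → November 2, 1918.
Counting forward 15 months from November 2, 1918:
month 11 + 15 = 26, which is month 2 of year 1920 → February 1920.
Day 2 is valid in February, giving February 2, 1920.
Advancing 17 months from February 2, 1920:
month 2 + 17 = 19, which is month 7 of year 1921 → July 1921.
Day 2 is valid in July, giving July 2, 1921.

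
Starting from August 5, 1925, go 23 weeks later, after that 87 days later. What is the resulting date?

Adding 23 weeks (= 161 days) from August 5, 1925:
August has 31 days, so 31 − 5 = 26 days remain after August 5, 1925; 161 − 26 = 135 left.
September 1925 has 30 days: 135 − 30 = 105 left.
October 1925 has 31 days: 105 − 31 = 74 left.
November 1925 has 30 days: 74 − 30 = 44 left.
December 1925 has 31 days: 44 − 31 = 13 left.
13 days into January 1926 → January 13, 1926.
Advancing 87 days from January 13, 1926:
January has 31 days, so 31 − 13 = 18 days remain after January 13, 1926; 87 − 18 = 69 left.
February 1926 has 28 days (1926 is not a leap year): 69 − 28 = 41 left.
March 1926 has 31 days: 41 − 31 = 10 left.
10 days into April 1926 → April 10, 1926.

April 10, 1926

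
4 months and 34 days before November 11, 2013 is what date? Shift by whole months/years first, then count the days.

June 7, 2013

Counting back 4 months and 34 days from November 11, 2013: first the month/year part, then the days.
month 11 − 4 = 7 → July 2013.
Day 11 is valid in July, giving July 11, 2013.
Now subtract 34 days from July 11, 2013.
Going back 11 days from July 11, 2013 reaches the end of the previous month; 34 − 11 = 23 left.
June 2013 has 30 days; 30 − 23 = 7 → June 7, 2013.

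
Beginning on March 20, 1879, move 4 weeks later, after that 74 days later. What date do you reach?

June 30, 1879

Adding 4 weeks (= 28 days) from March 20, 1879:
March has 31 days, so 31 − 20 = 11 days remain after March 20, 1879; 28 − 11 = 17 left.
17 days into April 1879 → April 17, 1879.
Advancing 74 days from April 17, 1879:
April has 30 days, so 30 − 17 = 13 days remain after April 17, 1879; 74 − 13 = 61 left.
May 1879 has 31 days: 61 − 31 = 30 left.
30 days into June 1879 → June 30, 1879.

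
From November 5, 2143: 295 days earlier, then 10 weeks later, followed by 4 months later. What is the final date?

July 25, 2143

Counting back 295 days from November 5, 2143:
Going back 5 days from November 5, 2143 reaches the end of the previous month; 295 − 5 = 290 left.
October 2143 has 31 days: 290 − 31 = 259 left.
September 2143 has 30 days: 259 − 30 = 229 left.
August 2143 has 31 days: 229 − 31 = 198 left.
July 2143 has 31 days: 198 − 31 = 167 left.
June 2143 has 30 days: 167 − 30 = 137 left.
May 2143 has 31 days: 137 − 31 = 106 left.
April 2143 has 30 days: 106 − 30 = 76 left.
March 2143 has 31 days: 76 − 31 = 45 left.
February 2143 has 28 days (2143 is not a leap year): 45 − 28 = 17 left.
January 2143 has 31 days; 31 − 17 = 14 → January 14, 2143.
Adding 10 weeks (= 70 days) from January 14, 2143:
January has 31 days, so 31 − 14 = 17 days remain after January 14, 2143; 70 − 17 = 53 left.
February 2143 has 28 days (2143 is not a leap year): 53 − 28 = 25 left.
25 days into March 2143 → March 25, 2143.
Advancing 4 months from March 25, 2143:
month 3 + 4 = 7 → July 2143.
Day 25 is valid in July, giving July 25, 2143.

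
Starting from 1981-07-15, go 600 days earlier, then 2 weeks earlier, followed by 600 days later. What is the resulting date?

July 1, 1981

Going back 600 days from July 15, 1981:
Going back 15 days from July 15, 1981 reaches the end of the previous month; 600 − 15 = 585 left.
June 1981 has 30 days: 585 − 30 = 555 left.
May 1981 has 31 days: 555 − 31 = 524 left.
April 1981 has 30 days: 524 − 30 = 494 left.
March 1981 has 31 days: 494 − 31 = 463 left.
February 1981 has 28 days (1981 is not a leap year): 463 − 28 = 435 left.
January 1981 has 31 days: 435 − 31 = 404 left.
December 1980 has 31 days: 404 − 31 = 373 left.
November 1980 has 30 days: 373 − 30 = 343 left.
October 1980 has 31 days: 343 − 31 = 312 left.
September 1980 has 30 days: 312 − 30 = 282 left.
August 1980 has 31 days: 282 − 31 = 251 left.
July 1980 has 31 days: 251 − 31 = 220 left.
June 1980 has 30 days: 220 − 30 = 190 left.
May 1980 has 31 days: 190 − 31 = 159 left.
April 1980 has 30 days: 159 − 30 = 129 left.
March 1980 has 31 days: 129 − 31 = 98 left.
February 1980 has 29 days (1980 is a leap year): 98 − 29 = 69 left.
January 1980 has 31 days: 69 − 31 = 38 left.
December 1979 has 31 days: 38 − 31 = 7 left.
November 1979 has 30 days; 30 − 7 = 23 → November 23, 1979.
Going back 2 weeks (= 14 days) from November 23, 1979:
23 − 14 = 9, still in November 1979.
Counting forward 600 days from November 9, 1979:
November has 30 days, so 30 − 9 = 21 days remain after November 9, 1979; 600 − 21 = 579 left.
December 1979 has 31 days: 579 − 31 = 548 left.
January 1980 has 31 days: 548 − 31 = 517 left.
February 1980 has 29 days (1980 is a leap year): 517 − 29 = 488 left.
March 1980 has 31 days: 488 − 31 = 457 left.
April 1980 has 30 days: 457 − 30 = 427 left.
May 1980 has 31 days: 427 − 31 = 396 left.
June 1980 has 30 days: 396 − 30 = 366 left.
July 1980 has 31 days: 366 − 31 = 335 left.
August 1980 has 31 days: 335 − 31 = 304 left.
September 1980 has 30 days: 304 − 30 = 274 left.
October 1980 has 31 days: 274 − 31 = 243 left.
November 1980 has 30 days: 243 − 30 = 213 left.
December 1980 has 31 days: 213 − 31 = 182 left.
January 1981 has 31 days: 182 − 31 = 151 left.
February 1981 has 28 days (1981 is not a leap year): 151 − 28 = 123 left.
March 1981 has 31 days: 123 − 31 = 92 left.
April 1981 has 30 days: 92 − 30 = 62 left.
May 1981 has 31 days: 62 − 31 = 31 left.
June 1981 has 30 days: 31 − 30 = 1 left.
1 day into July 1981 → July 1, 1981.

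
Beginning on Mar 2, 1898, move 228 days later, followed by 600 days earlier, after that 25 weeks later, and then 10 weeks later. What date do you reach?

Counting forward 228 days from March 2, 1898:
March has 31 days, so 31 − 2 = 29 days remain after March 2, 1898; 228 − 29 = 199 left.
April 1898 has 30 days: 199 − 30 = 169 left.
May 1898 has 31 days: 169 − 31 = 138 left.
June 1898 has 30 days: 138 − 30 = 108 left.
July 1898 has 31 days: 108 − 31 = 77 left.
August 1898 has 31 days: 77 − 31 = 46 left.
September 1898 has 30 days: 46 − 30 = 16 left.
16 days into October 1898 → October 16, 1898.
Subtracting 600 days from October 16, 1898:
Going back 16 days from October 16, 1898 reaches the end of the previous month; 600 − 16 = 584 left.
September 1898 has 30 days: 584 − 30 = 554 left.
August 1898 has 31 days: 554 − 31 = 523 left.
July 1898 has 31 days: 523 − 31 = 492 left.
June 1898 has 30 days: 492 − 30 = 462 left.
May 1898 has 31 days: 462 − 31 = 431 left.
April 1898 has 30 days: 431 − 30 = 401 left.
March 1898 has 31 days: 401 − 31 = 370 left.
February 1898 has 28 days (1898 is not a leap year): 370 − 28 = 342 left.
January 1898 has 31 days: 342 − 31 = 311 left.
December 1897 has 31 days: 311 − 31 = 280 left.
November 1897 has 30 days: 280 − 30 = 250 left.
October 1897 has 31 days: 250 − 31 = 219 left.
September 1897 has 30 days: 219 − 30 = 189 left.
August 1897 has 31 days: 189 − 31 = 158 left.
July 1897 has 31 days: 158 − 31 = 127 left.
June 1897 has 30 days: 127 − 30 = 97 left.
May 1897 has 31 days: 97 − 31 = 66 left.
April 1897 has 30 days: 66 − 30 = 36 left.
March 1897 has 31 days: 36 − 31 = 5 left.
February 1897 has 28 days; 28 − 5 = 23 → February 23, 1897.
Adding 25 weeks (= 175 days) from February 23, 1897:
February has 28 days, so 28 − 23 = 5 days remain after February 23, 1897; 175 − 5 = 170 left.
March 1897 has 31 days: 170 − 31 = 139 left.
April 1897 has 30 days: 139 − 30 = 109 left.
May 1897 has 31 days: 109 − 31 = 78 left.
June 1897 has 30 days: 78 − 30 = 48 left.
July 1897 has 31 days: 48 − 31 = 17 left.
17 days into August 1897 → August 17, 1897.
Advancing 10 weeks (= 70 days) from August 17, 1897:
August has 31 days, so 31 − 17 = 14 days remain after August 17, 1897; 70 − 14 = 56 left.
September 1897 has 30 days: 56 − 30 = 26 left.
26 days into October 1897 → October 26, 1897.

October 26, 1897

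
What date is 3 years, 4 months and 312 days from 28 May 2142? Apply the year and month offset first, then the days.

August 6, 2146

Counting forward 3 years, 4 months and 312 days from May 28, 2142: first the month/year part, then the days.
+3 years → 2145; month 5 + 4 = 9 → September 2145.
Day 28 is valid in September, giving September 28, 2145.
Now add 312 days from September 28, 2145.
September has 30 days, so 30 − 28 = 2 days remain after September 28, 2145; 312 − 2 = 310 left.
October 2145 has 31 days: 310 − 31 = 279 left.
November 2145 has 30 days: 279 − 30 = 249 left.
December 2145 has 31 days: 249 − 31 = 218 left.
January 2146 has 31 days: 218 − 31 = 187 left.
February 2146 has 28 days (2146 is not a leap year): 187 − 28 = 159 left.
March 2146 has 31 days: 159 − 31 = 128 left.
April 2146 has 30 days: 128 − 30 = 98 left.
May 2146 has 31 days: 98 − 31 = 67 left.
June 2146 has 30 days: 67 − 30 = 37 left.
July 2146 has 31 days: 37 − 31 = 6 left.
6 days into August 2146 → August 6, 2146.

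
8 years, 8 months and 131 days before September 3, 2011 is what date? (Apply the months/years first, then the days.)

Subtracting 8 years, 8 months and 131 days from September 3, 2011: first the month/year part, then the days.
-8 years → 2003; month 9 − 8 = 1 → January 2003.
Day 3 is valid in January, giving January 3, 2003.
Now subtract 131 days from January 3, 2003.
Going back 3 days from January 3, 2003 reaches the end of the previous month; 131 − 3 = 128 left.
December 2002 has 31 days: 128 − 31 = 97 left.
November 2002 has 30 days: 97 − 30 = 67 left.
October 2002 has 31 days: 67 − 31 = 36 left.
September 2002 has 30 days: 36 − 30 = 6 left.
August 2002 has 31 days; 31 − 6 = 25 → August 25, 2002.

August 25, 2002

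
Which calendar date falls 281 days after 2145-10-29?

August 6, 2146

Advancing 281 days from October 29, 2145.
October has 31 days, so 31 − 29 = 2 days remain after October 29, 2145; 281 − 2 = 279 left.
November 2145 has 30 days: 279 − 30 = 249 left.
December 2145 has 31 days: 249 − 31 = 218 left.
January 2146 has 31 days: 218 − 31 = 187 left.
February 2146 has 28 days (2146 is not a leap year): 187 − 28 = 159 left.
March 2146 has 31 days: 159 − 31 = 128 left.
April 2146 has 30 days: 128 − 30 = 98 left.
May 2146 has 31 days: 98 − 31 = 67 left.
June 2146 has 30 days: 67 − 30 = 37 left.
July 2146 has 31 days: 37 − 31 = 6 left.
6 days into August 2146 → August 6, 2146.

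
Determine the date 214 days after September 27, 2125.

April 29, 2126

Advancing 214 days from September 27, 2125.
September has 30 days, so 30 − 27 = 3 days remain after September 27, 2125; 214 − 3 = 211 left.
October 2125 has 31 days: 211 − 31 = 180 left.
November 2125 has 30 days: 180 − 30 = 150 left.
December 2125 has 31 days: 150 − 31 = 119 left.
January 2126 has 31 days: 119 − 31 = 88 left.
February 2126 has 28 days (2126 is not a leap year): 88 − 28 = 60 left.
March 2126 has 31 days: 60 − 31 = 29 left.
29 days into April 2126 → April 29, 2126.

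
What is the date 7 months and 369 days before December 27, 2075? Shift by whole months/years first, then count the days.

May 23, 2074

Counting back 7 months and 369 days from December 27, 2075: first the month/year part, then the days.
month 12 − 7 = 5 → May 2075.
Day 27 is valid in May, giving May 27, 2075.
Now subtract 369 days from May 27, 2075.
Going back 27 days from May 27, 2075 reaches the end of the previous month; 369 − 27 = 342 left.
April 2075 has 30 days: 342 − 30 = 312 left.
March 2075 has 31 days: 312 − 31 = 281 left.
February 2075 has 28 days (2075 is not a leap year): 281 − 28 = 253 left.
January 2075 has 31 days: 253 − 31 = 222 left.
December 2074 has 31 days: 222 − 31 = 191 left.
November 2074 has 30 days: 191 − 30 = 161 left.
October 2074 has 31 days: 161 − 31 = 130 left.
September 2074 has 30 days: 130 − 30 = 100 left.
August 2074 has 31 days: 100 − 31 = 69 left.
July 2074 has 31 days: 69 − 31 = 38 left.
June 2074 has 30 days: 38 − 30 = 8 left.
May 2074 has 31 days; 31 − 8 = 23 → May 23, 2074.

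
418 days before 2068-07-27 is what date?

Subtracting 418 days from July 27, 2068.
Going back 27 days from July 27, 2068 reaches the end of the previous month; 418 − 27 = 391 left.
June 2068 has 30 days: 391 − 30 = 361 left.
May 2068 has 31 days: 361 − 31 = 330 left.
April 2068 has 30 days: 330 − 30 = 300 left.
March 2068 has 31 days: 300 − 31 = 269 left.
February 2068 has 29 days (2068 is a leap year): 269 − 29 = 240 left.
January 2068 has 31 days: 240 − 31 = 209 left.
December 2067 has 31 days: 209 − 31 = 178 left.
November 2067 has 30 days: 178 − 30 = 148 left.
October 2067 has 31 days: 148 − 31 = 117 left.
September 2067 has 30 days: 117 − 30 = 87 left.
August 2067 has 31 days: 87 − 31 = 56 left.
July 2067 has 31 days: 56 − 31 = 25 left.
June 2067 has 30 days; 30 − 25 = 5 → June 5, 2067.

June 5, 2067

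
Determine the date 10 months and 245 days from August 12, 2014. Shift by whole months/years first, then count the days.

Counting forward 10 months and 245 days from August 12, 2014: first the month/year part, then the days.
month 8 + 10 = 18, which is month 6 of year 2015 → June 2015.
Day 12 is valid in June, giving June 12, 2015.
Now add 245 days from June 12, 2015.
June has 30 days, so 30 − 12 = 18 days remain after June 12, 2015; 245 − 18 = 227 left.
July 2015 has 31 days: 227 − 31 = 196 left.
August 2015 has 31 days: 196 − 31 = 165 left.
September 2015 has 30 days: 165 − 30 = 135 left.
October 2015 has 31 days: 135 − 31 = 104 left.
November 2015 has 30 days: 104 − 30 = 74 left.
December 2015 has 31 days: 74 − 31 = 43 left.
January 2016 has 31 days: 43 − 31 = 12 left.
12 days into February 2016 → February 12, 2016.

February 12, 2016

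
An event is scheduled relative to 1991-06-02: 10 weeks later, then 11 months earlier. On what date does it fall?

September 11, 1990

Adding 10 weeks (= 70 days) from June 2, 1991:
June has 30 days, so 30 − 2 = 28 days remain after June 2, 1991; 70 − 28 = 42 left.
July 1991 has 31 days: 42 − 31 = 11 left.
11 days into August 1991 → August 11, 1991.
Subtracting 11 months from August 11, 1991:
month 8 − 11 = -3, which is month 9 of year 1990 → September 1990.
Day 11 is valid in September, giving September 11, 1990.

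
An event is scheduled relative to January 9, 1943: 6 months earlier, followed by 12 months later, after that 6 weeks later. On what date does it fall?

August 20, 1943

Counting back 6 months from January 9, 1943:
month 1 − 6 = -5, which is month 7 of year 1942 → July 1942.
Day 9 is valid in July, giving July 9, 1942.
Adding 12 months from July 9, 1942:
month 7 + 12 = 19, which is month 7 of year 1943 → July 1943.
Day 9 is valid in July, giving July 9, 1943.
Adding 6 weeks (= 42 days) from July 9, 1943:
July has 31 days, so 31 − 9 = 22 days remain after July 9, 1943; 42 − 22 = 20 left.
20 days into August 1943 → August 20, 1943.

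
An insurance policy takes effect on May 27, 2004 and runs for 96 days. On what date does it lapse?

August 31, 2004

Counting forward 96 days from May 27, 2004.
May has 31 days, so 31 − 27 = 4 days remain after May 27, 2004; 96 − 4 = 92 left.
June 2004 has 30 days: 92 − 30 = 62 left.
July 2004 has 31 days: 62 − 31 = 31 left.
31 days into August 2004 → August 31, 2004.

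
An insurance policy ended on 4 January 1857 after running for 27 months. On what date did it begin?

Counting back 27 months from January 4, 1857.
month 1 − 27 = -26, which is month 10 of year 1854 → October 1854.
Day 4 is valid in October, giving October 4, 1854.

October 4, 1854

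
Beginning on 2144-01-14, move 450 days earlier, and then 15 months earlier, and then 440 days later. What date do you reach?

October 4, 2142

Counting back 450 days from January 14, 2144:
Going back 14 days from January 14, 2144 reaches the end of the previous month; 450 − 14 = 436 left.
December 2143 has 31 days: 436 − 31 = 405 left.
November 2143 has 30 days: 405 − 30 = 375 left.
October 2143 has 31 days: 375 − 31 = 344 left.
September 2143 has 30 days: 344 − 30 = 314 left.
August 2143 has 31 days: 314 − 31 = 283 left.
July 2143 has 31 days: 283 − 31 = 252 left.
June 2143 has 30 days: 252 − 30 = 222 left.
May 2143 has 31 days: 222 − 31 = 191 left.
April 2143 has 30 days: 191 − 30 = 161 left.
March 2143 has 31 days: 161 − 31 = 130 left.
February 2143 has 28 days (2143 is not a leap year): 130 − 28 = 102 left.
January 2143 has 31 days: 102 − 31 = 71 left.
December 2142 has 31 days: 71 − 31 = 40 left.
November 2142 has 30 days: 40 − 30 = 10 left.
October 2142 has 31 days; 31 − 10 = 21 → October 21, 2142.
Counting back 15 months from October 21, 2142:
month 10 − 15 = -5, which is month 7 of year 2141 → July 2141.
Day 21 is valid in July, giving July 21, 2141.
Advancing 440 days from July 21, 2141:
July has 31 days, so 31 − 21 = 10 days remain after July 21, 2141; 440 − 10 = 430 left.
August 2141 has 31 days: 430 − 31 = 399 left.
September 2141 has 30 days: 399 − 30 = 369 left.
October 2141 has 31 days: 369 − 31 = 338 left.
November 2141 has 30 days: 338 − 30 = 308 left.
December 2141 has 31 days: 308 − 31 = 277 left.
January 2142 has 31 days: 277 − 31 = 246 left.
February 2142 has 28 days (2142 is not a leap year): 246 − 28 = 218 left.
March 2142 has 31 days: 218 − 31 = 187 left.
April 2142 has 30 days: 187 − 30 = 157 left.
May 2142 has 31 days: 157 − 31 = 126 left.
June 2142 has 30 days: 126 − 30 = 96 left.
July 2142 has 31 days: 96 − 31 = 65 left.
August 2142 has 31 days: 65 − 31 = 34 left.
September 2142 has 30 days: 34 − 30 = 4 left.
4 days into October 2142 → October 4, 2142.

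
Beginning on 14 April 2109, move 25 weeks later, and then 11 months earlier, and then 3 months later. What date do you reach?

Adding 25 weeks (= 175 days) from April 14, 2109:
April has 30 days, so 30 − 14 = 16 days remain after April 14, 2109; 175 − 16 = 159 left.
May 2109 has 31 days: 159 − 31 = 128 left.
June 2109 has 30 days: 128 − 30 = 98 left.
July 2109 has 31 days: 98 − 31 = 67 left.
August 2109 has 31 days: 67 − 31 = 36 left.
September 2109 has 30 days: 36 − 30 = 6 left.
6 days into October 2109 → October 6, 2109.
Counting back 11 months from October 6, 2109:
month 10 − 11 = -1, which is month 11 of year 2108 → November 2108.
Day 6 is valid in November, giving November 6, 2108.
Counting forward 3 months from November 6, 2108:
month 11 + 3 = 14, which is month 2 of year 2109 → February 2109.
Day 6 is valid in February, giving February 6, 2109.

February 6, 2109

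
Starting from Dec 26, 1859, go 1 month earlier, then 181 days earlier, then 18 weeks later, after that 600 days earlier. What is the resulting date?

February 9, 1858

Subtracting 1 month from December 26, 1859:
month 12 − 1 = 11 → November 1859.
Day 26 is valid in November, giving November 26, 1859.
Subtracting 181 days from November 26, 1859:
Going back 26 days from November 26, 1859 reaches the end of the previous month; 181 − 26 = 155 left.
October 1859 has 31 days: 155 − 31 = 124 left.
September 1859 has 30 days: 124 − 30 = 94 left.
August 1859 has 31 days: 94 − 31 = 63 left.
July 1859 has 31 days: 63 − 31 = 32 left.
June 1859 has 30 days: 32 − 30 = 2 left.
May 1859 has 31 days; 31 − 2 = 29 → May 29, 1859.
Advancing 18 weeks (= 126 days) from May 29, 1859:
May has 31 days, so 31 − 29 = 2 days remain after May 29, 1859; 126 − 2 = 124 left.
June 1859 has 30 days: 124 − 30 = 94 left.
July 1859 has 31 days: 94 − 31 = 63 left.
August 1859 has 31 days: 63 − 31 = 32 left.
September 1859 has 30 days: 32 − 30 = 2 left.
2 days into October 1859 → October 2, 1859.
Going back 600 days from October 2, 1859:
Going back 2 days from October 2, 1859 reaches the end of the previous month; 600 − 2 = 598 left.
September 1859 has 30 days: 598 − 30 = 568 left.
August 1859 has 31 days: 568 − 31 = 537 left.
July 1859 has 31 days: 537 − 31 = 506 left.
June 1859 has 30 days: 506 − 30 = 476 left.
May 1859 has 31 days: 476 − 31 = 445 left.
April 1859 has 30 days: 445 − 30 = 415 left.
March 1859 has 31 days: 415 − 31 = 384 left.
February 1859 has 28 days (1859 is not a leap year): 384 − 28 = 356 left.
January 1859 has 31 days: 356 − 31 = 325 left.
December 1858 has 31 days: 325 − 31 = 294 left.
November 1858 has 30 days: 294 − 30 = 264 left.
October 1858 has 31 days: 264 − 31 = 233 left.
September 1858 has 30 days: 233 − 30 = 203 left.
August 1858 has 31 days: 203 − 31 = 172 left.
July 1858 has 31 days: 172 − 31 = 141 left.
June 1858 has 30 days: 141 − 30 = 111 left.
May 1858 has 31 days: 111 − 31 = 80 left.
April 1858 has 30 days: 80 − 30 = 50 left.
March 1858 has 31 days: 50 − 31 = 19 left.
February 1858 has 28 days; 28 − 19 = 9 → February 9, 1858.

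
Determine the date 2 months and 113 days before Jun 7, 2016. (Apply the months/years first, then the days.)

Counting back 2 months and 113 days from June 7, 2016: first the month/year part, then the days.
month 6 − 2 = 4 → April 2016.
Day 7 is valid in April, giving April 7, 2016.
Now subtract 113 days from April 7, 2016.
Going back 7 days from April 7, 2016 reaches the end of the previous month; 113 − 7 = 106 left.
March 2016 has 31 days: 106 − 31 = 75 left.
February 2016 has 29 days (2016 is a leap year): 75 − 29 = 46 left.
January 2016 has 31 days: 46 − 31 = 15 left.
December 2015 has 31 days; 31 − 15 = 16 → December 16, 2015.

December 16, 2015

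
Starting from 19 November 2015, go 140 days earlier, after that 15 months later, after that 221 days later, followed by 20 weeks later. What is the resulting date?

September 28, 2017

Going back 140 days from November 19, 2015:
Going back 19 days from November 19, 2015 reaches the end of the previous month; 140 − 19 = 121 left.
October 2015 has 31 days: 121 − 31 = 90 left.
September 2015 has 30 days: 90 − 30 = 60 left.
August 2015 has 31 days: 60 − 31 = 29 left.
July 2015 has 31 days; 31 − 29 = 2 → July 2, 2015.
Counting forward 15 months from July 2, 2015:
month 7 + 15 = 22, which is month 10 of year 2016 → October 2016.
Day 2 is valid in October, giving October 2, 2016.
Advancing 221 days from October 2, 2016:
October has 31 days, so 31 − 2 = 29 days remain after October 2, 2016; 221 − 29 = 192 left.
November 2016 has 30 days: 192 − 30 = 162 left.
December 2016 has 31 days: 162 − 31 = 131 left.
January 2017 has 31 days: 131 − 31 = 100 left.
February 2017 has 28 days (2017 is not a leap year): 100 − 28 = 72 left.
March 2017 has 31 days: 72 − 31 = 41 left.
April 2017 has 30 days: 41 − 30 = 11 left.
11 days into May 2017 → May 11, 2017.
Advancing 20 weeks (= 140 days) from May 11, 2017:
May has 31 days, so 31 − 11 = 20 days remain after May 11, 2017; 140 − 20 = 120 left.
June 2017 has 30 days: 120 − 30 = 90 left.
July 2017 has 31 days: 90 − 31 = 59 left.
August 2017 has 31 days: 59 − 31 = 28 left.
28 days into September 2017 → September 28, 2017.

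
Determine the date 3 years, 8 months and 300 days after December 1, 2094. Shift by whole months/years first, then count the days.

Adding 3 years, 8 months and 300 days from December 1, 2094: first the month/year part, then the days.
+3 years → 2097; month 12 + 8 = 20, which is month 8 of year 2098 → August 2098.
Day 1 is valid in August, giving August 1, 2098.
Now add 300 days from August 1, 2098.
August has 31 days, so 31 − 1 = 30 days remain after August 1, 2098; 300 − 30 = 270 left.
September 2098 has 30 days: 270 − 30 = 240 left.
October 2098 has 31 days: 240 − 31 = 209 left.
November 2098 has 30 days: 209 − 30 = 179 left.
December 2098 has 31 days: 179 − 31 = 148 left.
January 2099 has 31 days: 148 − 31 = 117 left.
February 2099 has 28 days (2099 is not a leap year): 117 − 28 = 89 left.
March 2099 has 31 days: 89 − 31 = 58 left.
April 2099 has 30 days: 58 − 30 = 28 left.
28 days into May 2099 → May 28, 2099.

May 28, 2099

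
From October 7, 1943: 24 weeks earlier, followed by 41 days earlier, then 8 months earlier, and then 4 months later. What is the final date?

November 12, 1942

Subtracting 24 weeks (= 168 days) from October 7, 1943:
Going back 7 days from October 7, 1943 reaches the end of the previous month; 168 − 7 = 161 left.
September 1943 has 30 days: 161 − 30 = 131 left.
August 1943 has 31 days: 131 − 31 = 100 left.
July 1943 has 31 days: 100 − 31 = 69 left.
June 1943 has 30 days: 69 − 30 = 39 left.
May 1943 has 31 days: 39 − 31 = 8 left.
April 1943 has 30 days; 30 − 8 = 22 → April 22, 1943.
Subtracting 41 days from April 22, 1943:
Going back 22 days from April 22, 1943 reaches the end of the previous month; 41 − 22 = 19 left.
March 1943 has 31 days; 31 − 19 = 12 → March 12, 1943.
Counting back 8 months from March 12, 1943:
month 3 − 8 = -5, which is month 7 of year 1942 → July 1942.
Day 12 is valid in July, giving July 12, 1942.
Adding 4 months from July 12, 1942:
month 7 + 4 = 11 → November 1942.
Day 12 is valid in November, giving November 12, 1942.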